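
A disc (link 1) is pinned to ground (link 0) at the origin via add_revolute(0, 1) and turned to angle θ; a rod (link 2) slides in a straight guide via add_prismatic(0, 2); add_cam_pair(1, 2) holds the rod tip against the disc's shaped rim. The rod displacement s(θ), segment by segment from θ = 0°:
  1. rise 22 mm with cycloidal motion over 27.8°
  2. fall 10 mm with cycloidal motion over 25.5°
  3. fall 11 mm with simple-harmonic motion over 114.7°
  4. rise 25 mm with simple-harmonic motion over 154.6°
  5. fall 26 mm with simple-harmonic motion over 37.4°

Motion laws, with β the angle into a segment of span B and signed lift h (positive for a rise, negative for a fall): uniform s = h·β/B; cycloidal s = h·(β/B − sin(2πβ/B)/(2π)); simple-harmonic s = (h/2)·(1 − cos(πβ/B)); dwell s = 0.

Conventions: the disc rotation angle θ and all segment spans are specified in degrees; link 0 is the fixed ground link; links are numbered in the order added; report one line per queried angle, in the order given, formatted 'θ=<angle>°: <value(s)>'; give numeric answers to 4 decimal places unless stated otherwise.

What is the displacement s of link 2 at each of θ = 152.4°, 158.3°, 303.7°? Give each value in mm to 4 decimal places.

segment 1 (0° to 27.8°, cycloidal, h = 22) is passed completely: s = 0.0000 + (22) = 22.0000
segment 2 (27.8° to 53.3°, cycloidal, h = -10) is passed completely: s = 22.0000 + (-10) = 12.0000
θ = 152.4° falls in segment 3 (53.3° to 168°, simple-harmonic, h = -11): β = 152.4 − 53.3 = 99.1°, B = 114.7°; Δs = -11/2·(1 − cos(π·0.8640)) = -10.5055; s = 12.0000 − 10.5055 = 1.4945
θ = 158.3° falls in segment 3 (53.3° to 168°, simple-harmonic, h = -11): β = 158.3 − 53.3 = 105°, B = 114.7°; Δs = -11/2·(1 − cos(π·0.9154)) = -10.8070; s = 12.0000 − 10.8070 = 1.1930
segment 3 (53.3° to 168°, simple-harmonic, h = -11) is passed completely: s = 12.0000 + (-11) = 1.0000
θ = 303.7° falls in segment 4 (168° to 322.6°, simple-harmonic, h = 25): β = 303.7 − 168 = 135.7°, B = 154.6°; Δs = 25/2·(1 − cos(π·0.8777)) = 24.0894; s = 1.0000 + 24.0894 = 25.0894

θ=152.4°: 1.4945
θ=158.3°: 1.1930
θ=303.7°: 25.0894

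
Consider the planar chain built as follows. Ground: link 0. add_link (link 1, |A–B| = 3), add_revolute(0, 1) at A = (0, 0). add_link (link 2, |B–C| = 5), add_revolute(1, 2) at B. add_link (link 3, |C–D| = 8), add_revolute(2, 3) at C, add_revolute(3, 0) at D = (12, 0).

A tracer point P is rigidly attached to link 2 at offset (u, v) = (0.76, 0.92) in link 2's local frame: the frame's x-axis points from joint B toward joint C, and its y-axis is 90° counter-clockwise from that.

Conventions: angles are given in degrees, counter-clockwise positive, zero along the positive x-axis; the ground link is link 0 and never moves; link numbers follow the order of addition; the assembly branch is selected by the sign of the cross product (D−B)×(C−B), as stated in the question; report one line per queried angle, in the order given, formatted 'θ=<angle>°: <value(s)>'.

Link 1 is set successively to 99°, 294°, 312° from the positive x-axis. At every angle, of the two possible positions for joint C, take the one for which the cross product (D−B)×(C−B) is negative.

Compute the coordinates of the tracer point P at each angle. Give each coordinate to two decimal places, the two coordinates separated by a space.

A=(0,0), D=(12.00,0)
θ=99°: B = A + 3.00·(cos99°, sin99°) = (-0.4693, 2.9631)
θ=99°: |BD| = 12.8165
θ=99°: circle(B,5.00) ∩ circle(D,8.00): a=4.8868, h=1.0580
θ=99°:   candidates: C₊=(4.5297,2.8626) cross=13.559; C₋=(4.0405,0.8040) cross=-13.559
θ=99°:   branch - wants cross < 0 → take C=(4.0405,0.8040) (cross=-13.559)
θ=99°: ex = (C−B)/|BC| = (0.9020,-0.4318); ey = (0.4318,0.9020)
θ=99°: P = B + 0.76·ex + 0.92·ey = (0.6135,3.4647)
θ=294°: B = A + 3.00·(cos294°, sin294°) = (1.2202, -2.7406)
θ=294°: |BD| = 11.1227
θ=294°: circle(B,5.00) ∩ circle(D,8.00): a=3.8082, h=3.2400
θ=294°:   candidates: C₊=(4.1127,1.3378) cross=36.038; C₋=(5.7093,-4.9424) cross=-36.038
θ=294°:   branch - wants cross < 0 → take C=(5.7093,-4.9424) (cross=-36.038)
θ=294°: ex = (C−B)/|BC| = (0.8978,-0.4404); ey = (0.4404,0.8978)
θ=294°: P = B + 0.76·ex + 0.92·ey = (2.3077,-2.2493)
θ=312°: B = A + 3.00·(cos312°, sin312°) = (2.0074, -2.2294)
θ=312°: |BD| = 10.2383
θ=312°: circle(B,5.00) ∩ circle(D,8.00): a=3.2145, h=3.8297
θ=312°:   candidates: C₊=(4.3108,2.2084) cross=39.210; C₋=(5.9787,-5.2673) cross=-39.210
θ=312°:   branch - wants cross < 0 → take C=(5.9787,-5.2673) (cross=-39.210)
θ=312°: ex = (C−B)/|BC| = (0.7943,-0.6076); ey = (0.6076,0.7943)
θ=312°: P = B + 0.76·ex + 0.92·ey = (3.1700,-1.9605)

θ=99°: 0.61 3.46
θ=294°: 2.31 -2.25
θ=312°: 3.17 -1.96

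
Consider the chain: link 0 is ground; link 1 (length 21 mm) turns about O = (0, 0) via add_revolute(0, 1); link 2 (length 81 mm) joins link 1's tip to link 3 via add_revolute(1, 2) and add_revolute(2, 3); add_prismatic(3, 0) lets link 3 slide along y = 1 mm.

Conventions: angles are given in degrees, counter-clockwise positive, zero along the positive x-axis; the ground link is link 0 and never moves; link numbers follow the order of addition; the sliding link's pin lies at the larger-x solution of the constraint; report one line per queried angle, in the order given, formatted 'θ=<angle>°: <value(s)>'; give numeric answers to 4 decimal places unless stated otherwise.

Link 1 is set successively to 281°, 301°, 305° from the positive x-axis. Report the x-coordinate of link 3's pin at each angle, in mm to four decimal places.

geometry: r = 21 mm, L = 81 mm, e = 1 mm
θ=281°: crank pin P = (r cos θ, r sin θ) = (4.006989, -20.614171)
θ=281°: h = r sin θ − e = -20.614171 − 1 = -21.614171
θ=281°: x = r cos θ + √(L² − h²) = 4.006989 + 78.062972 = 82.069961
θ=301°: crank pin P = (r cos θ, r sin θ) = (10.815800, -18.000513)
θ=301°: h = r sin θ − e = -18.000513 − 1 = -19.000513
θ=301°: x = r cos θ + √(L² − h²) = 10.815800 + 78.739955 = 89.555754
θ=305°: crank pin P = (r cos θ, r sin θ) = (12.045105, -17.202193)
θ=305°: h = r sin θ − e = -17.202193 − 1 = -18.202193
θ=305°: x = r cos θ + √(L² − h²) = 12.045105 + 78.928323 = 90.973428

θ=281°: 82.0700
θ=301°: 89.5558
θ=305°: 90.9734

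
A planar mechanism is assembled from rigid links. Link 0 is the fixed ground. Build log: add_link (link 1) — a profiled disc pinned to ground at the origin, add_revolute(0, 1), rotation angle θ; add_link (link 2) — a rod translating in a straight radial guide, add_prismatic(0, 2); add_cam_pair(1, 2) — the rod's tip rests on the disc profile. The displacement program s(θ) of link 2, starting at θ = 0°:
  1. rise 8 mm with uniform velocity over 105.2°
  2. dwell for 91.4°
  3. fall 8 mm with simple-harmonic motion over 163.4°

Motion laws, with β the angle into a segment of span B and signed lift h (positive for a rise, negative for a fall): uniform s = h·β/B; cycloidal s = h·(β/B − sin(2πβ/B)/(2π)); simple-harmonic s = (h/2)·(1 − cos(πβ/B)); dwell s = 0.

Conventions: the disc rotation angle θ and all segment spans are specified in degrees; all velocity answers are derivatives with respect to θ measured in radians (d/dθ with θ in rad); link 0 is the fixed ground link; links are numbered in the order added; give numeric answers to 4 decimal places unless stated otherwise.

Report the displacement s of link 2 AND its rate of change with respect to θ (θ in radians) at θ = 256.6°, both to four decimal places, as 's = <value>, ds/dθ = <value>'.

seg 1 [0°–105.2°] uniform, h=8: full span → s += 8 → s = 8.0000
seg 2 [105.2°–196.6°] dwell: s stays 8.0000
seg 3 [196.6°–360°] simple-harmonic, h=-8: θ=256.6° here. β=60, B=163.4. -8/2·(1 − cos(π·0.3672)) = -2.3791 → s = 5.6209
velocity in seg [196.6°–360°] (simple-harmonic), θ in radians: β = 60° = 1.0472 rad, B = 163.4° = 2.8519 rad; ds/dθ = (πh/(2B)) sin(πβ/B) = (π·(-8)/(2·2.8519)) sin(π·0.3672) = -4.028395 mm/rad

s = 5.6209, ds/dθ = -4.0284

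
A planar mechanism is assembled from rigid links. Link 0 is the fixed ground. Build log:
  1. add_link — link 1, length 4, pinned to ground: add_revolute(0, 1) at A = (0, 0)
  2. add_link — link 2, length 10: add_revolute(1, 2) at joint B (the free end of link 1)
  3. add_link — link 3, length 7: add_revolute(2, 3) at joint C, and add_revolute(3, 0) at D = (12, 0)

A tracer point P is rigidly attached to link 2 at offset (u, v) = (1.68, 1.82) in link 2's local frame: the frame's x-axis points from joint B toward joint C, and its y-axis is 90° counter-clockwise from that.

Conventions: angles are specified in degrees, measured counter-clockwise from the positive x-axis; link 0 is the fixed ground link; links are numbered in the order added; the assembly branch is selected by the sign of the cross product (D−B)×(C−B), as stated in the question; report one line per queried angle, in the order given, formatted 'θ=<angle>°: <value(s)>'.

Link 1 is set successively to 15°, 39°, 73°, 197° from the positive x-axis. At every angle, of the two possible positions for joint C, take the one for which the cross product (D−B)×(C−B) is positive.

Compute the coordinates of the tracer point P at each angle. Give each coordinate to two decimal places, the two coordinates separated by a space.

A=(0,0), D=(12.00,0)
θ=15°: B = A + 4.00·(cos15°, sin15°) = (3.8637, 1.0353)
θ=15°: |BD| = 8.2019
θ=15°: circle(B,10.00) ∩ circle(D,7.00): a=7.2100, h=6.9294
θ=15°:   candidates: C₊=(11.8907,6.9991) cross=56.834; C₋=(10.1414,-6.7487) cross=-56.834
θ=15°:   branch + wants cross > 0 → take C=(11.8907,6.9991) (cross=56.834)
θ=15°: ex = (C−B)/|BC| = (0.8027,0.5964); ey = (-0.5964,0.8027)
θ=15°: P = B + 1.68·ex + 1.82·ey = (4.1268,3.4981)
θ=39°: B = A + 4.00·(cos39°, sin39°) = (3.1086, 2.5173)
θ=39°: |BD| = 9.2409
θ=39°: circle(B,10.00) ∩ circle(D,7.00): a=7.3799, h=6.7481
θ=39°:   candidates: C₊=(12.0476,6.9998) cross=62.358; C₋=(8.3712,-5.9860) cross=-62.358
θ=39°:   branch + wants cross > 0 → take C=(12.0476,6.9998) (cross=62.358)
θ=39°: ex = (C−B)/|BC| = (0.8939,0.4483); ey = (-0.4483,0.8939)
θ=39°: P = B + 1.68·ex + 1.82·ey = (3.7945,4.8973)
θ=73°: B = A + 4.00·(cos73°, sin73°) = (1.1695, 3.8252)
θ=73°: |BD| = 11.4862
θ=73°: circle(B,10.00) ∩ circle(D,7.00): a=7.9631, h=6.0488
θ=73°:   candidates: C₊=(10.6925,6.8768) cross=69.478; C₋=(6.6636,-4.5303) cross=-69.478
θ=73°:   branch + wants cross > 0 → take C=(10.6925,6.8768) (cross=69.478)
θ=73°: ex = (C−B)/|BC| = (0.9523,0.3052); ey = (-0.3052,0.9523)
θ=73°: P = B + 1.68·ex + 1.82·ey = (2.2140,6.0711)
θ=197°: B = A + 4.00·(cos197°, sin197°) = (-3.8252, -1.1695)
θ=197°: |BD| = 15.8684
θ=197°: circle(B,10.00) ∩ circle(D,7.00): a=9.5412, h=2.9944
θ=197°:   candidates: C₊=(5.4693,2.5199) cross=47.516; C₋=(5.9107,-3.4526) cross=-47.516
θ=197°:   branch + wants cross > 0 → take C=(5.4693,2.5199) (cross=47.516)
θ=197°: ex = (C−B)/|BC| = (0.9295,0.3689); ey = (-0.3689,0.9295)
θ=197°: P = B + 1.68·ex + 1.82·ey = (-2.9352,1.1419)

θ=15°: 4.13 3.50
θ=39°: 3.79 4.90
θ=73°: 2.21 6.07
θ=197°: -2.94 1.14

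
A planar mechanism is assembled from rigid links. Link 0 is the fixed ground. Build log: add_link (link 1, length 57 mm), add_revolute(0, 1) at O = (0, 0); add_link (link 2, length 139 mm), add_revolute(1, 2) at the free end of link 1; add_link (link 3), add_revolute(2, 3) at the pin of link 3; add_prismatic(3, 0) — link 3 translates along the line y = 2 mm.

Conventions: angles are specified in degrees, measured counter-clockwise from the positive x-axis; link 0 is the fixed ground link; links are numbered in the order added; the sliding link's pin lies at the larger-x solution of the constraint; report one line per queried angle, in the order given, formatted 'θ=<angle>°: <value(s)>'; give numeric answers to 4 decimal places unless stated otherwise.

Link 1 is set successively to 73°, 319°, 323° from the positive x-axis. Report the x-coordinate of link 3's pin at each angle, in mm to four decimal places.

geometry: r = 57 mm, L = 139 mm, e = 2 mm
θ=73°: crank pin P = (r cos θ, r sin θ) = (16.665187, 54.509371)
θ=73°: h = r sin θ − e = 54.509371 − 2 = 52.509371
θ=73°: x = r cos θ + √(L² − h²) = 16.665187 + 128.700295 = 145.365482
θ=319°: crank pin P = (r cos θ, r sin θ) = (43.018446, -37.395365)
θ=319°: h = r sin θ − e = -37.395365 − 2 = -39.395365
θ=319°: x = r cos θ + √(L² − h²) = 43.018446 + 133.300432 = 176.318878
θ=323°: crank pin P = (r cos θ, r sin θ) = (45.522224, -34.303456)
θ=323°: h = r sin θ − e = -34.303456 − 2 = -36.303456
θ=323°: x = r cos θ + √(L² − h²) = 45.522224 + 134.175479 = 179.697703

θ=73°: 145.3655
θ=319°: 176.3189
θ=323°: 179.6977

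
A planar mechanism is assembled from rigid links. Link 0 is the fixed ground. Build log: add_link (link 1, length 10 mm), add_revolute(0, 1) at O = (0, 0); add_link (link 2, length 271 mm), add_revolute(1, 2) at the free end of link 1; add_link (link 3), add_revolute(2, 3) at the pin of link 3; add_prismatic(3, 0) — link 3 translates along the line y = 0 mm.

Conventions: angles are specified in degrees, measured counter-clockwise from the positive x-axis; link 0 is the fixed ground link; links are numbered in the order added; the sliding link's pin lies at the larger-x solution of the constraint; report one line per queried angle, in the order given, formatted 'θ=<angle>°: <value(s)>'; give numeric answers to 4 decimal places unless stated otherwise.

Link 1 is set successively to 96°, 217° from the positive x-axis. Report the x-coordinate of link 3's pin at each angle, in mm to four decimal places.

geometry: r = 10 mm, L = 271 mm, e = 0 mm
θ=96°: crank pin P = (r cos θ, r sin θ) = (-1.045285, 9.945219)
θ=96°: h = r sin θ − e = 9.945219 − 0 = 9.945219
θ=96°: x = r cos θ + √(L² − h²) = -1.045285 + 270.817453 = 269.772168
θ=217°: crank pin P = (r cos θ, r sin θ) = (-7.986355, -6.018150)
θ=217°: h = r sin θ − e = -6.018150 − 0 = -6.018150
θ=217°: x = r cos θ + √(L² − h²) = -7.986355 + 270.933169 = 262.946814

θ=96°: 269.7722
θ=217°: 262.9468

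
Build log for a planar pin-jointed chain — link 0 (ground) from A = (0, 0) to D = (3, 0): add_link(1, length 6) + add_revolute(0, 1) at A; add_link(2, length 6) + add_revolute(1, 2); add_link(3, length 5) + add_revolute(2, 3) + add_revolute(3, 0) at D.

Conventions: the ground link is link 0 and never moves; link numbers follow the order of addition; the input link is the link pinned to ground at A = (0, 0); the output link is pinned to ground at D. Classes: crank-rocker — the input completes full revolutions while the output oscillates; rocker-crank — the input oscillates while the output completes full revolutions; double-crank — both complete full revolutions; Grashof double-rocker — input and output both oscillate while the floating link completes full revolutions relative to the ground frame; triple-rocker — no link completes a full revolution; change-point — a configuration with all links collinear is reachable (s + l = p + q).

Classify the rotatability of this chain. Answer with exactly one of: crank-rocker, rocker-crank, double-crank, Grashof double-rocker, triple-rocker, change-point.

lengths: ground=3, input=6, coupler=6, output=5
sorted: s=3 (shortest), l=6 (longest), p+q=11
s + l = 9 vs p + q = 11
s + l < p + q (Grashof) with shortest = ground link → double-crank

double-crank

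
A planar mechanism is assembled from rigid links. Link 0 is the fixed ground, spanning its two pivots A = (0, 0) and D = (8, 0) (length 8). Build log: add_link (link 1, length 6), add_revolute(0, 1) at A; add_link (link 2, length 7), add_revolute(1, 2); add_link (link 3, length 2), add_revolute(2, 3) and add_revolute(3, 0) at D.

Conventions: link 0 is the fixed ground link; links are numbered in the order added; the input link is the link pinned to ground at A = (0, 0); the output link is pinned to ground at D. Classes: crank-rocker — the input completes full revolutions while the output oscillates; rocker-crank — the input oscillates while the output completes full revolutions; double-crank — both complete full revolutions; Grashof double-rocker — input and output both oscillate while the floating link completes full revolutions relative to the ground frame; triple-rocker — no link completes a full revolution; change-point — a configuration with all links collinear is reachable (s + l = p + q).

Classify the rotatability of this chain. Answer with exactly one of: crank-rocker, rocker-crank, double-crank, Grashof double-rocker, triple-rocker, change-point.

lengths: ground=8, input=6, coupler=7, output=2
sorted: s=2 (shortest), l=8 (longest), p+q=13
s + l = 10 vs p + q = 13
s + l < p + q (Grashof) with shortest = output link → rocker-crank

rocker-crank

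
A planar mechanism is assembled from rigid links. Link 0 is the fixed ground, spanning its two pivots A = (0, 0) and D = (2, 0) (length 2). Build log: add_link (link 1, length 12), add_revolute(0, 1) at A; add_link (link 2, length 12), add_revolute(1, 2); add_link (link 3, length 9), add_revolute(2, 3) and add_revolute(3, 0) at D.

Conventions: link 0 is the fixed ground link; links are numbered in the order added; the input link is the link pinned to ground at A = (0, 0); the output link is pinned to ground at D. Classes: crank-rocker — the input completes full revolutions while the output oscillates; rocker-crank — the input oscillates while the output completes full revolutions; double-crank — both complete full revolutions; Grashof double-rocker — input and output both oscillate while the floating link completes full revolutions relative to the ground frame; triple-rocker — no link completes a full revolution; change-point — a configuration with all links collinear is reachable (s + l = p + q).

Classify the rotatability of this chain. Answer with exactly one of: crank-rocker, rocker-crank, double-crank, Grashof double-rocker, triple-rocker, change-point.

lengths: ground=2, input=12, coupler=12, output=9
sorted: s=2 (shortest), l=12 (longest), p+q=21
s + l = 14 vs p + q = 21
s + l < p + q (Grashof) with shortest = ground link → double-crank

double-crank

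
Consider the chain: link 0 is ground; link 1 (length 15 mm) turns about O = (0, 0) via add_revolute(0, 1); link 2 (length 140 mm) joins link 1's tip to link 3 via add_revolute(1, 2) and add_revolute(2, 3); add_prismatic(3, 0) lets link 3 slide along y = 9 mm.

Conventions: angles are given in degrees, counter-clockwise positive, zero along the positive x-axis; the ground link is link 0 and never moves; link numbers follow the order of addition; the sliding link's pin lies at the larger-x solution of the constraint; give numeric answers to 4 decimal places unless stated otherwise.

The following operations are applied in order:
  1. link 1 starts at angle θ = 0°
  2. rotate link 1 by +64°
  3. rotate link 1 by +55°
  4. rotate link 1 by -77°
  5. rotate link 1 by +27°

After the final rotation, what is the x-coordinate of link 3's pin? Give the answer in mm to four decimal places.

geometry: r = 15 mm, L = 140 mm, e = 9 mm; θ starts at 0°
rotate link 1 by +64°: θ ← 0° +64° = 64°
rotate link 1 by +55°: θ ← 64° +55° = 119°
rotate link 1 by -77°: θ ← 119° -77° = 42°
rotate link 1 by +27°: θ ← 42° +27° = 69°
crank pin P = (r cos θ, r sin θ) = (5.375519, 14.003706)
h = r sin θ − e = 14.003706 − 9 = 5.003706
x = r cos θ + √(L² − h²) = 5.375519 + 139.910553 = 145.286073

145.2861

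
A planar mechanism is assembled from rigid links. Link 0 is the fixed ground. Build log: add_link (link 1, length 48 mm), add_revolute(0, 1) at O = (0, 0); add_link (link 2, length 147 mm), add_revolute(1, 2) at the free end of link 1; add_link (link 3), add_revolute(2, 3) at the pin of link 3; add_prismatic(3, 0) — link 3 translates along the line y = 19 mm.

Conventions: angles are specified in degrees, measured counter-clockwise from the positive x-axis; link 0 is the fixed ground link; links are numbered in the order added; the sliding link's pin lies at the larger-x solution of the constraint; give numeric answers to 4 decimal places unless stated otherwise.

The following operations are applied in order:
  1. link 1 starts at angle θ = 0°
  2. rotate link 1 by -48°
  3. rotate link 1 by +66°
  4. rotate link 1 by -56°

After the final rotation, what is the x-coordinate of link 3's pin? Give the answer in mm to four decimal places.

geometry: r = 48 mm, L = 147 mm, e = 19 mm; θ starts at 0°
rotate link 1 by -48°: θ ← 0° -48° = -48°
rotate link 1 by +66°: θ ← -48° +66° = 18°
rotate link 1 by -56°: θ ← 18° -56° = -38°
crank pin P = (r cos θ, r sin θ) = (37.824516, -29.551751)
h = r sin θ − e = -29.551751 − 19 = -48.551751
x = r cos θ + √(L² − h²) = 37.824516 + 138.750595 = 176.575111

176.5751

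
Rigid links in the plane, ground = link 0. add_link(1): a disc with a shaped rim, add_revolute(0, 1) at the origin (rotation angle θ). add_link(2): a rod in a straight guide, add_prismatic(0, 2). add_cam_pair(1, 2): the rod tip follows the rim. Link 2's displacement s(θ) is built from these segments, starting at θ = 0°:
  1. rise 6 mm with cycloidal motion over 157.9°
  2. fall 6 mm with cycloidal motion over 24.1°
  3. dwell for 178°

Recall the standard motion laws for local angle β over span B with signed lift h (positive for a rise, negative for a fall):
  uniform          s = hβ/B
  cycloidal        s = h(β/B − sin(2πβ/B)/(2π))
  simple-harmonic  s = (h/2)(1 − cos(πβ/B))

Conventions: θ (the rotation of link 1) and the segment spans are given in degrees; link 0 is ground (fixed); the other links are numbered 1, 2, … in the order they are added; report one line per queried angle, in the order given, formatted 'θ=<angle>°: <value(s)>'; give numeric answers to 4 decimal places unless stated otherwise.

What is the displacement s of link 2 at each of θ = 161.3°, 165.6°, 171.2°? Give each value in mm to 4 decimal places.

segment 1 (0° to 157.9°, cycloidal, h = 6) is passed completely: s = 0.0000 + (6) = 6.0000
θ = 161.3° falls in segment 2 (157.9° to 182°, cycloidal, h = -6): β = 161.3 − 157.9 = 3.4°, B = 24.1°; Δs = -6·(0.1411 − sin(2π·0.1411)/(2π)) = -0.1066; s = 6.0000 − 0.1066 = 5.8934
θ = 165.6° falls in segment 2 (157.9° to 182°, cycloidal, h = -6): β = 165.6 − 157.9 = 7.7°, B = 24.1°; Δs = -6·(0.3195 − sin(2π·0.3195)/(2π)) = -1.0517; s = 6.0000 − 1.0517 = 4.9483
θ = 171.2° falls in segment 2 (157.9° to 182°, cycloidal, h = -6): β = 171.2 − 157.9 = 13.3°, B = 24.1°; Δs = -6·(0.5519 − sin(2π·0.5519)/(2π)) = -3.6169; s = 6.0000 − 3.6169 = 2.3831

θ=161.3°: 5.8934
θ=165.6°: 4.9483
θ=171.2°: 2.3831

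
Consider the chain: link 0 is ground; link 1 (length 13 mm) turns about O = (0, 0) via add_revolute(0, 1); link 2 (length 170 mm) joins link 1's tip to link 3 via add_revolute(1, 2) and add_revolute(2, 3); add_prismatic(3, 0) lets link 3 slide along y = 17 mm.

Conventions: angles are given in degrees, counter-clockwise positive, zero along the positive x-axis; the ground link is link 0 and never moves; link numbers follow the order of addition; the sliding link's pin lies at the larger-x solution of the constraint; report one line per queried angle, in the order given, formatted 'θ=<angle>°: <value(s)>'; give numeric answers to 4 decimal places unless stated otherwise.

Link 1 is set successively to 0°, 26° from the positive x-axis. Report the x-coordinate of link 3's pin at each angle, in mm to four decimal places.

geometry: r = 13 mm, L = 170 mm, e = 17 mm
θ=0°: crank pin P = (r cos θ, r sin θ) = (13.000000, 0.000000)
θ=0°: h = r sin θ − e = 0.000000 − 17 = -17.000000
θ=0°: x = r cos θ + √(L² − h²) = 13.000000 + 169.147864 = 182.147864
θ=26°: crank pin P = (r cos θ, r sin θ) = (11.684323, 5.698825)
θ=26°: h = r sin θ − e = 5.698825 − 17 = -11.301175
θ=26°: x = r cos θ + √(L² − h²) = 11.684323 + 169.623947 = 181.308270

θ=0°: 182.1479
θ=26°: 181.3083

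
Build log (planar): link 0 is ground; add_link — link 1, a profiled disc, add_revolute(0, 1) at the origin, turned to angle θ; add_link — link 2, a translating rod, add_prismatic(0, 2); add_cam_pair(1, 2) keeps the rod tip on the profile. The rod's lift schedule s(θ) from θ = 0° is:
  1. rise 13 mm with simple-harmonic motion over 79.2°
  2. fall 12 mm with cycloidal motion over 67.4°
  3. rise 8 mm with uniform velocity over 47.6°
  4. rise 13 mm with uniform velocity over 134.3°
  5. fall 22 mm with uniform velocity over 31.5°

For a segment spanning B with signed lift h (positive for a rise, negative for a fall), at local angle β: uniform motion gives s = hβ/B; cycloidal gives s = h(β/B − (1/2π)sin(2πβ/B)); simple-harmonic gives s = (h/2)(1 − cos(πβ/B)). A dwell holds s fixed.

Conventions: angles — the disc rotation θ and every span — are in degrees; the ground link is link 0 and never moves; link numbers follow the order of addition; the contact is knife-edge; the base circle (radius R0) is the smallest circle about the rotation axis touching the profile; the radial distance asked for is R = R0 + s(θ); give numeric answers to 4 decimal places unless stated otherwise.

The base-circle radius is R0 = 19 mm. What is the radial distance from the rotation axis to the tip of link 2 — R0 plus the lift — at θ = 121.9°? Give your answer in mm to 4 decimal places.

seg 1 [0°–79.2°] simple-harmonic, h=13: full span → s += 13 → s = 13.0000
seg 2 [79.2°–146.6°] cycloidal, h=-12: θ=121.9° here. β=42.7, B=67.4. -12·(0.6335 − sin(2π·0.6335)/(2π)) = -9.0233 → s = 3.9767
R = R0 + s = 19 + 3.9767 = 22.9767

22.9767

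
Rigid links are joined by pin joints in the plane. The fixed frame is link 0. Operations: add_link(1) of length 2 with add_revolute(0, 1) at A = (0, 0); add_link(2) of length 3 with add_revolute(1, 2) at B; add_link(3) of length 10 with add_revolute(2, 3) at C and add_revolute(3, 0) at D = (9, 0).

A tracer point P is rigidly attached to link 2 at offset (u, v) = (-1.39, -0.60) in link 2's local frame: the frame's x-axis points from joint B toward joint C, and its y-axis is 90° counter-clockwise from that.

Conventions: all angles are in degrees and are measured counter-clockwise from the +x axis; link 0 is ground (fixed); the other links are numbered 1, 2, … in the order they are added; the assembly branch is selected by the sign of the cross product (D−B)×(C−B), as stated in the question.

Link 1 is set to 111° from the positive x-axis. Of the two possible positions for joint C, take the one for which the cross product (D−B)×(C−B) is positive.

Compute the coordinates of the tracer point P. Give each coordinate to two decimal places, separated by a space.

A=(0,0), D=(9.00,0)
B = A + 2.00·(cos111°, sin111°) = (-0.7167, 1.8672)
|BD| = 9.8945
circle(B,3.00) ∩ circle(D,10.00): a=0.3487, h=2.9797
  candidates: C₊=(0.1880,4.7275) cross=29.482; C₋=(-0.9365,-1.1248) cross=-29.482
  branch + wants cross > 0 → take C=(0.1880,4.7275) (cross=29.482)
ex = (C−B)/|BC| = (0.3016,0.9534); ey = (-0.9534,0.3016)
P = B + -1.39·ex + -0.60·ey = (-0.5639,0.3609)

-0.56 0.36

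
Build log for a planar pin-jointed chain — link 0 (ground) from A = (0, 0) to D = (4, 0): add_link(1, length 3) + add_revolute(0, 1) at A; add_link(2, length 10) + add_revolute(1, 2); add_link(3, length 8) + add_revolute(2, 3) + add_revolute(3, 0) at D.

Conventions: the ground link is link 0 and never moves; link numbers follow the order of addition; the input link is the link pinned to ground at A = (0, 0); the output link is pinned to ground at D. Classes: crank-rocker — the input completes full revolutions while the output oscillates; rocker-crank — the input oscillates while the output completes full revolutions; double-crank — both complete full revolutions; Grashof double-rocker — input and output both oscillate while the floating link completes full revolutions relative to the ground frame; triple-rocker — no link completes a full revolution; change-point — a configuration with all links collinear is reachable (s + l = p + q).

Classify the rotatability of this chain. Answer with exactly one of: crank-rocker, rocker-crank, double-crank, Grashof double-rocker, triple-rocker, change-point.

lengths: ground=4, input=3, coupler=10, output=8
sorted: s=3 (shortest), l=10 (longest), p+q=12
s + l = 13 vs p + q = 12
s + l > p + q → non-Grashof → no link fully rotates → triple-rocker

triple-rocker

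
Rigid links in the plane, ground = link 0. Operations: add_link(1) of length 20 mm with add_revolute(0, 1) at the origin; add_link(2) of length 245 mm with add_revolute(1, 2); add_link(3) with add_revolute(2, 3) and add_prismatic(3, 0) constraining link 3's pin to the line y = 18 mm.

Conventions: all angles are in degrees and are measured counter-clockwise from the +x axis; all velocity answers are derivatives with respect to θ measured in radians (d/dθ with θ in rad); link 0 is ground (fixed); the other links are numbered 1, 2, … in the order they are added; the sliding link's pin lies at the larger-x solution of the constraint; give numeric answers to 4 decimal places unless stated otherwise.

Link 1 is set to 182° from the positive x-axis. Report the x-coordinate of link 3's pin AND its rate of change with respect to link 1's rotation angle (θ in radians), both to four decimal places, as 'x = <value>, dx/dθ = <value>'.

geometry: r = 20 mm, L = 245 mm, e = 18 mm
crank pin P = (r cos θ, r sin θ) = (-19.987817, -0.697990)
h = r sin θ − e = -0.697990 − 18 = -18.697990
x = r cos θ + √(L² − h²) = -19.987817 + 244.285458 = 224.297642
dx/dθ = −r sin θ − h·r cos θ/√(L² − h²) (θ in radians; h = -18.697990) = -0.831909

x = 224.2976, dx/dθ = -0.8319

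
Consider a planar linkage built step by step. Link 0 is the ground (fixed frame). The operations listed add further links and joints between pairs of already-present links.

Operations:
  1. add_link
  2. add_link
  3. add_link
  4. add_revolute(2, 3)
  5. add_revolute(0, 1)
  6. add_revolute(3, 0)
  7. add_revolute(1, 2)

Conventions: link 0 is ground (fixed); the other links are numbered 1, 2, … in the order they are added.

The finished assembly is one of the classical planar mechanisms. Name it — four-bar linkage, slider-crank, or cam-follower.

links: 4 (incl. ground); joints: 4 revolute, 0 prismatic, 0 higher (cam) pair, forming one closed loop
4 links in a single 4R loop → four-bar linkage

four-bar linkage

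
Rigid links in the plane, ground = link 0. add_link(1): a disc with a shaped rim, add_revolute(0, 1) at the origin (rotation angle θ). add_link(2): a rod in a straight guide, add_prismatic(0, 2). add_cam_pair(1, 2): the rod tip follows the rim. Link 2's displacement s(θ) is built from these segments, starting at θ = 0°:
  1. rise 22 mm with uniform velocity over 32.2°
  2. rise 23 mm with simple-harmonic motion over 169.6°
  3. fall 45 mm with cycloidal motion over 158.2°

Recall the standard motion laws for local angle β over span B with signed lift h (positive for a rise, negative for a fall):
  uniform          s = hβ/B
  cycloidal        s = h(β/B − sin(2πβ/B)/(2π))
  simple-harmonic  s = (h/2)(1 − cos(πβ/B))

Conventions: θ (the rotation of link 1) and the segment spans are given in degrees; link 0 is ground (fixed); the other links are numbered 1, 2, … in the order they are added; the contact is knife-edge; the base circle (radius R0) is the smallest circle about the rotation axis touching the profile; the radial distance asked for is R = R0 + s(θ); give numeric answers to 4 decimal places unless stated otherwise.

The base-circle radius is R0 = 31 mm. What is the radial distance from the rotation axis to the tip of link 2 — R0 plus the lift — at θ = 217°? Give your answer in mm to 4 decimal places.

segment 1 (0° to 32.2°, uniform, h = 22) is passed completely: s = 0.0000 + (22) = 22.0000
segment 2 (32.2° to 201.8°, simple-harmonic, h = 23) is passed completely: s = 22.0000 + (23) = 45.0000
θ = 217° falls in segment 3 (201.8° to 360°, cycloidal, h = -45): β = 217 − 201.8 = 15.2°, B = 158.2°; Δs = -45·(0.0961 − sin(2π·0.0961)/(2π)) = -0.2579; s = 45.0000 − 0.2579 = 44.7421
R = R0 + s = 31 + 44.7421 = 75.7421

75.7421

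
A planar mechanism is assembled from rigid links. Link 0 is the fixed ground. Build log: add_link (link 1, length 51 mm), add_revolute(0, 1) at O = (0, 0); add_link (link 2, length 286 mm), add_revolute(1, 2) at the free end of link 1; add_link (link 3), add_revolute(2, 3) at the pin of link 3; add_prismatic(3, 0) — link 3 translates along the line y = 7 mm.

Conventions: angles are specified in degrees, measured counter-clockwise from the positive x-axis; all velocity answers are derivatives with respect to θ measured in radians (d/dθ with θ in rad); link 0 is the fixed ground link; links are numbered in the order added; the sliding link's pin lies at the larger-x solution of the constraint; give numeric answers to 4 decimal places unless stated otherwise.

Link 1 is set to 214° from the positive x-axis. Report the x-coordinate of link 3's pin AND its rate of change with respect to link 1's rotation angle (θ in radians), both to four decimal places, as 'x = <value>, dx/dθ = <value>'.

geometry: r = 51 mm, L = 286 mm, e = 7 mm
crank pin P = (r cos θ, r sin θ) = (-42.280916, -28.518838)
h = r sin θ − e = -28.518838 − 7 = -35.518838
x = r cos θ + √(L² − h²) = -42.280916 + 283.785856 = 241.504940
dx/dθ = −r sin θ − h·r cos θ/√(L² − h²) (θ in radians; h = -35.518838) = 23.226929

x = 241.5049, dx/dθ = 23.2269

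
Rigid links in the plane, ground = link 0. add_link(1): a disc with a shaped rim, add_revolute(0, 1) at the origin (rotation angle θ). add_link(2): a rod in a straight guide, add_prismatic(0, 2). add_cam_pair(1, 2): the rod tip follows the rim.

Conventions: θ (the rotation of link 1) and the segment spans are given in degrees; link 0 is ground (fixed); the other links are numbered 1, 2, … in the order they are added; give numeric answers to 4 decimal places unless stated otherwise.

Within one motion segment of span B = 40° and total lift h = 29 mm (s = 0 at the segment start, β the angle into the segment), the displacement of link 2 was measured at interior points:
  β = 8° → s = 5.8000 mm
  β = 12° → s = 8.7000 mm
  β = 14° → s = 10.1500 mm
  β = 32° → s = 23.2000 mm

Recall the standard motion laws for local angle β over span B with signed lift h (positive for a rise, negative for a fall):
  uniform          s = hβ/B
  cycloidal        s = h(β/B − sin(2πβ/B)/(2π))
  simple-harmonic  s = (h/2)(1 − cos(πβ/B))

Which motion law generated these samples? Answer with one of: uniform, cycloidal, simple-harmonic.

candidates at β/B = r: uniform s = h·r (linear in β); cycloidal s = h·(r − sin(2πr)/(2π)); simple-harmonic s = (h/2)(1 − cos(πr))
β=8°: printed 5.8000 | uniform 5.8000, cycloidal 1.4104, simple-harmonic 2.7693
β=12°: printed 8.7000 | uniform 8.7000, cycloidal 4.3104, simple-harmonic 5.9771
β=14°: printed 10.1500 | uniform 10.1500, cycloidal 6.4160, simple-harmonic 7.9171
β=32°: printed 23.2000 | uniform 23.2000, cycloidal 27.5896, simple-harmonic 26.2307
only one law matches every sample → uniform

uniform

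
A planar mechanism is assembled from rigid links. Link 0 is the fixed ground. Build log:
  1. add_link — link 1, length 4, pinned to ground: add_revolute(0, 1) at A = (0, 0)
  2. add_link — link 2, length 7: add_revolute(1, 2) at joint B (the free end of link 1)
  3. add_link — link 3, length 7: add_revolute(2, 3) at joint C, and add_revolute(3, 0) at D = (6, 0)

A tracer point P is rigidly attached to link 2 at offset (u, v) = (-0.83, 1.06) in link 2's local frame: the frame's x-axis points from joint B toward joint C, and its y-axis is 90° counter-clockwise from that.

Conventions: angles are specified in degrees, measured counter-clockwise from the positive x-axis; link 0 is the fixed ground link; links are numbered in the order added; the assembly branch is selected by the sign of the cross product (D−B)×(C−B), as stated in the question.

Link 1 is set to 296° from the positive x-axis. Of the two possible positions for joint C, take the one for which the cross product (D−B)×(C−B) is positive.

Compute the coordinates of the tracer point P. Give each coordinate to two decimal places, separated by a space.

A=(0,0), D=(6.00,0)
B = A + 4.00·(cos296°, sin296°) = (1.7535, -3.5952)
|BD| = 5.5640
circle(B,7.00) ∩ circle(D,7.00): a=2.7820, h=6.4234
  candidates: C₊=(-0.2737,3.1048) cross=35.740; C₋=(8.0272,-6.7000) cross=-35.740
  branch + wants cross > 0 → take C=(-0.2737,3.1048) (cross=35.740)
ex = (C−B)/|BC| = (-0.2896,0.9571); ey = (-0.9571,-0.2896)
P = B + -0.83·ex + 1.06·ey = (0.9793,-4.6966)

0.98 -4.70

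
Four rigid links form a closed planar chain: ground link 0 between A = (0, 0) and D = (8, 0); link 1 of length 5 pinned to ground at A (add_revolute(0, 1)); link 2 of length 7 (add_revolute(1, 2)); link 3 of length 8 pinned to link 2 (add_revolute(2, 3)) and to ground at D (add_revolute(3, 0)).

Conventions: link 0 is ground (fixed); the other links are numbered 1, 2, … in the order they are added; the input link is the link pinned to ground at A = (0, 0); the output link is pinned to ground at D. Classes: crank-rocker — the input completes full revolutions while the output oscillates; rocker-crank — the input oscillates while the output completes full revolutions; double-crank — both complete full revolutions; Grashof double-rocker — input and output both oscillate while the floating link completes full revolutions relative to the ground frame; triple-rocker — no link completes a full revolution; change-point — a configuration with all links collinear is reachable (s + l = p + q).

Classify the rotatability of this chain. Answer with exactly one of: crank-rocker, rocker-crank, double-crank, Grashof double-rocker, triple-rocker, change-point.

lengths: ground=8, input=5, coupler=7, output=8
sorted: s=5 (shortest), l=8 (longest), p+q=15
s + l = 13 vs p + q = 15
s + l < p + q (Grashof) with shortest = input link → crank-rocker

crank-rocker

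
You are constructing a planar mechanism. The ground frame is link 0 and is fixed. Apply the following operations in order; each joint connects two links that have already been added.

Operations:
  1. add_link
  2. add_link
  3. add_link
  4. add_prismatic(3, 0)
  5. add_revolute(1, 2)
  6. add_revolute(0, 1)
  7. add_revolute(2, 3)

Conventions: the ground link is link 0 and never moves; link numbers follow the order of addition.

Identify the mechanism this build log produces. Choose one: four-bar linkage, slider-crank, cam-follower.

links: 4 (incl. ground); joints: 3 revolute, 1 prismatic, 0 higher (cam) pair, forming one closed loop
4 links, 3 revolutes + 1 prismatic in one loop → slider-crank

slider-crank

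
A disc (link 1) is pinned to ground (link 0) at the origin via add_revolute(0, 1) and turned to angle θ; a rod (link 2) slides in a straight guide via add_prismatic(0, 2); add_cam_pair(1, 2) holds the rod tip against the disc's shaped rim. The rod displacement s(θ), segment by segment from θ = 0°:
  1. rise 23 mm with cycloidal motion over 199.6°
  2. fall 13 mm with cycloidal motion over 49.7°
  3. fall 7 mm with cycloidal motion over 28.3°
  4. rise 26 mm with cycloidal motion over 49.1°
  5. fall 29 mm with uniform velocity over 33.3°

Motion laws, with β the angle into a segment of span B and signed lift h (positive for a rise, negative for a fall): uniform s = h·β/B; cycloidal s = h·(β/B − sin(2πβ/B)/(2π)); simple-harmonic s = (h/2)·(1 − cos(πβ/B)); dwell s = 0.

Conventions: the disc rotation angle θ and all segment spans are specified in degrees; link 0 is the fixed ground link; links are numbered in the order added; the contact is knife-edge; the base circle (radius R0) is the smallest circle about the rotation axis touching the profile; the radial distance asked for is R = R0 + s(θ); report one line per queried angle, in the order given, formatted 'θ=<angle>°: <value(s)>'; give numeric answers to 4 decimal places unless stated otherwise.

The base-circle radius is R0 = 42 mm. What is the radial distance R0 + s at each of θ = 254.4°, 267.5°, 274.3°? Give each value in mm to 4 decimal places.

segment 1 (0° to 199.6°, cycloidal, h = 23) is passed completely: s = 0.0000 + (23) = 23.0000
segment 2 (199.6° to 249.3°, cycloidal, h = -13) is passed completely: s = 23.0000 + (-13) = 10.0000
θ = 254.4° falls in segment 3 (249.3° to 277.6°, cycloidal, h = -7): β = 254.4 − 249.3 = 5.1°, B = 28.3°; Δs = -7·(0.1802 − sin(2π·0.1802)/(2π)) = -0.2528; s = 10.0000 − 0.2528 = 9.7472
θ = 267.5° falls in segment 3 (249.3° to 277.6°, cycloidal, h = -7): β = 267.5 − 249.3 = 18.2°, B = 28.3°; Δs = -7·(0.6431 − sin(2π·0.6431)/(2π)) = -5.3739; s = 10.0000 − 5.3739 = 4.6261
θ = 274.3° falls in segment 3 (249.3° to 277.6°, cycloidal, h = -7): β = 274.3 − 249.3 = 25°, B = 28.3°; Δs = -7·(0.8834 − sin(2π·0.8834)/(2π)) = -6.9289; s = 10.0000 − 6.9289 = 3.0711
θ=254.4°: R = R0 + s = 42 + 9.7472 = 51.7472
θ=267.5°: R = R0 + s = 42 + 4.6261 = 46.6261
θ=274.3°: R = R0 + s = 42 + 3.0711 = 45.0711

θ=254.4°: 51.7472
θ=267.5°: 46.6261
θ=274.3°: 45.0711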